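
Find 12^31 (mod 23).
Using Fermat: 12^{22} ≡ 1 (mod 23). 31 ≡ 9 (mod 22). So 12^{31} ≡ 12^{9} ≡ 4 (mod 23)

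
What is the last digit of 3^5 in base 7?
5 = 4 + 1 (binary 101). Repeated squaring mod 7: 3^1 ≡ 3; 3^2 ≡ 3² = 9 ≡ 2; 3^4 ≡ 2² = 4 ≡ 4. Multiply: 3^5 = 3^4 × 3^1 ≡ 4 × 3 (mod 7): 4 × 3 = 12 ≡ 5. So 3^5 ≡ 5 (mod 7).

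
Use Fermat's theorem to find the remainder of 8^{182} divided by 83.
25

By Fermat's Little Theorem, a^(p-1) ≡ 1 (mod p) for prime p and gcd(a, p) = 1
Here p = 83, so 8^82 ≡ 1 (mod 83)
We can reduce the exponent: 182 mod 82 = 18
So 8^182 ≡ 8^18 (mod 83)
Computing: 8^18 mod 83 = 25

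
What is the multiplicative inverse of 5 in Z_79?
5^(-1) ≡ 16 (mod 79). Verification: 5 × 16 = 80 ≡ 1 (mod 79)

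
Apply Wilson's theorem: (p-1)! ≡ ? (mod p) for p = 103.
By Wilson's theorem, (102)! ≡ -1 ≡ 102 (mod 103)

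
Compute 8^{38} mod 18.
10

Using successive squaring:
Binary expansion of 38: 100110
Powers of 8 mod 18 (each is the square of the previous):
  8^1 ≡ 8 (mod 18)
  8^2 ≡ 8² = 64 ≡ 10 (mod 18)
  8^4 ≡ 10² = 100 ≡ 10 (mod 18)
  8^8 ≡ 10² = 100 ≡ 10 (mod 18)
  8^16 ≡ 10² = 100 ≡ 10 (mod 18)
  8^32 ≡ 10² = 100 ≡ 10 (mod 18)
38 = 32 + 4 + 2, so 8^38 = 8^32 × 8^4 × 8^2 ≡ 10 × 10 × 10 (mod 18)
Multiplying step by step:
  10 × 10 = 100 ≡ 10 (mod 18)
  10 × 10 = 100 ≡ 10 (mod 18)
Result: 8^38 ≡ 10 (mod 18)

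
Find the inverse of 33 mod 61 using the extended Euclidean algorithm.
Extended GCD: 33(-24) + 61(13) = 1. So 33^(-1) ≡ 37 ≡ 37 (mod 61). Verify: 33 × 37 = 1221 ≡ 1 (mod 61)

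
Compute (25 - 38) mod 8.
3

(25 - 38) = -13
-13 mod 8 = 3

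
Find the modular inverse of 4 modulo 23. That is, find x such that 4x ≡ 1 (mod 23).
6

Using Extended Euclidean Algorithm:
gcd(4, 23) = 1
Bezout coefficients: 4 × 6 + 23 × -1 = 1
So 4 × 6 ≡ 1 (mod 23)
The inverse is 6 mod 23 = 6
Verification: 4 × 6 = 24 = 1 × 23 + 1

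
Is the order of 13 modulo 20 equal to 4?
Yes, ord_20(13) = 4.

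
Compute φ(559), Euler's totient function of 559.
504

Prime factorization: 559 = 13 × 43
Using the formula φ(n) = n × Π(1 - 1/p) for each prime factor p:
φ(559) = 559 × (1 - 1/13) × (1 - 1/43)
φ(559) = 504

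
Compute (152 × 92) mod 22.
14

(152 × 92) = 13984
13984 mod 22 = 14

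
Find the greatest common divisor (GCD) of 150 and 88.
2

Using the Euclidean algorithm:
150 = 1 × 88 + 62
88 = 1 × 62 + 26
62 = 2 × 26 + 10
26 = 2 × 10 + 6
10 = 1 × 6 + 4
6 = 1 × 4 + 2
4 = 2 × 2 + 0

GCD(150, 88) = 2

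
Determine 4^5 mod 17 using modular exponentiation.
5 = 4 + 1 (binary 101). Repeated squaring mod 17: 4^1 ≡ 4; 4^2 ≡ 4² = 16 ≡ 16; 4^4 ≡ 16² = 256 ≡ 1. Multiply: 4^5 = 4^4 × 4^1 ≡ 1 × 4 (mod 17): 1 × 4 = 4 ≡ 4. So 4^5 ≡ 4 (mod 17).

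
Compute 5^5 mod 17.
5 = 4 + 1 (binary 101). Repeated squaring mod 17: 5^1 ≡ 5; 5^2 ≡ 5² = 25 ≡ 8; 5^4 ≡ 8² = 64 ≡ 13. Multiply: 5^5 = 5^4 × 5^1 ≡ 13 × 5 (mod 17): 13 × 5 = 65 ≡ 14. So 5^5 ≡ 14 (mod 17).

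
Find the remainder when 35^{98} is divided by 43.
By Fermat: 35^{42} ≡ 1 (mod 43). 98 = 2×42 + 14. So 35^{98} ≡ 35^{14} ≡ 1 (mod 43)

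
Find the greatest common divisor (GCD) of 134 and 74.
2

Using the Euclidean algorithm:
134 = 1 × 74 + 60
74 = 1 × 60 + 14
60 = 4 × 14 + 4
14 = 3 × 4 + 2
4 = 2 × 2 + 0

GCD(134, 74) = 2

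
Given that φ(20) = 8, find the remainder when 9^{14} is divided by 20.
By Euler: 9^{8} ≡ 1 (mod 20) since gcd(9, 20) = 1. 14 = 1×8 + 6. So 9^{14} ≡ 9^{6} ≡ 1 (mod 20)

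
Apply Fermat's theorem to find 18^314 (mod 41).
By Fermat: 18^{40} ≡ 1 (mod 41). 314 = 7×40 + 34. So 18^{314} ≡ 18^{34} ≡ 16 (mod 41)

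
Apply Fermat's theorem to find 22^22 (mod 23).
By Fermat's Little Theorem, 22^{22} ≡ 1 (mod 23) since 23 is prime and gcd(22, 23) = 1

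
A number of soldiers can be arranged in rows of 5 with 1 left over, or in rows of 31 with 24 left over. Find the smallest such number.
M = 5 × 31 = 155. M₁ = 31, y₁ ≡ 1 (mod 5). M₂ = 5, y₂ ≡ 25 (mod 31). t = 1×31×1 + 24×5×25 ≡ 86 (mod 155). The smallest positive such number is 86.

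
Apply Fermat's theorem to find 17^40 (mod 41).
By Fermat's Little Theorem, 17^{40} ≡ 1 (mod 41) since 41 is prime and gcd(17, 41) = 1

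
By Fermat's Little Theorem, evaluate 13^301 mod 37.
By Fermat: 13^{36} ≡ 1 (mod 37). 301 ≡ 13 (mod 36). So 13^{301} ≡ 13^{13} ≡ 19 (mod 37)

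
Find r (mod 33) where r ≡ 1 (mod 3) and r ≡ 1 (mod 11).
M = 3 × 11 = 33. M₁ = 11, y₁ ≡ 2 (mod 3). M₂ = 3, y₂ ≡ 4 (mod 11). r = 1×11×2 + 1×3×4 ≡ 1 (mod 33)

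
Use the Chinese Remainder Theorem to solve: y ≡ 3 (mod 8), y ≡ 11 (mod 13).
M = 8 × 13 = 104. M₁ = 13, y₁ ≡ 5 (mod 8). M₂ = 8, y₂ ≡ 5 (mod 13). y = 3×13×5 + 11×8×5 ≡ 11 (mod 104)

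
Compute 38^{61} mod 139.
31

Using successive squaring:
Binary expansion of 61: 111101
Powers of 38 mod 139 (each is the square of the previous):
  38^1 ≡ 38 (mod 139)
  38^2 ≡ 38² = 1444 ≡ 54 (mod 139)
  38^4 ≡ 54² = 2916 ≡ 136 (mod 139)
  38^8 ≡ 136² = 18496 ≡ 9 (mod 139)
  38^16 ≡ 9² = 81 ≡ 81 (mod 139)
  38^32 ≡ 81² = 6561 ≡ 28 (mod 139)
61 = 32 + 16 + 8 + 4 + 1, so 38^61 = 38^32 × 38^16 × 38^8 × 38^4 × 38^1 ≡ 28 × 81 × 9 × 136 × 38 (mod 139)
Multiplying step by step:
  28 × 81 = 2268 ≡ 44 (mod 139)
  44 × 9 = 396 ≡ 118 (mod 139)
  118 × 136 = 16048 ≡ 63 (mod 139)
  63 × 38 = 2394 ≡ 31 (mod 139)
Result: 38^61 ≡ 31 (mod 139)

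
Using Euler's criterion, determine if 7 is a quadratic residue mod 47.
By Euler's criterion: 7^{23} ≡ 1 (mod 47). Since this equals 1, 7 is a QR.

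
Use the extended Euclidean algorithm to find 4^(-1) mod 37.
Extended GCD: 4(-9) + 37(1) = 1. So 4^(-1) ≡ 28 ≡ 28 (mod 37). Verify: 4 × 28 = 112 ≡ 1 (mod 37)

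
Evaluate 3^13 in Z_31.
Using repeated squaring. 13 = 8 + 4 + 1 (binary 1101). Repeated squaring mod 31: 3^1 ≡ 3; 3^2 ≡ 3² = 9 ≡ 9; 3^4 ≡ 9² = 81 ≡ 19; 3^8 ≡ 19² = 361 ≡ 20. Multiply: 3^13 = 3^8 × 3^4 × 3^1 ≡ 20 × 19 × 3 (mod 31): 20 × 19 = 380 ≡ 8; 8 × 3 = 24 ≡ 24. So 3^13 ≡ 24 (mod 31).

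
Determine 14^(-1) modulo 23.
14^(-1) ≡ 5 (mod 23). Verification: 14 × 5 = 70 ≡ 1 (mod 23)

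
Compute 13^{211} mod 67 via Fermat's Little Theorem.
57

By Fermat's Little Theorem, a^(p-1) ≡ 1 (mod p) for prime p and gcd(a, p) = 1
Here p = 67, so 13^66 ≡ 1 (mod 67)
We can reduce the exponent: 211 mod 66 = 13
So 13^211 ≡ 13^13 (mod 67)
Computing: 13^13 mod 67 = 57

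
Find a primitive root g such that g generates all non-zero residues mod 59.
p - 1 = 58 has prime divisors 2, 29. h is a primitive root mod 59 iff h^(58/q) ≢ 1 (mod 59) for each such q.
h = 2: 2^29 ≡ 58, 2^2 ≡ 4 (mod 59); none is 1, so 2 has order 58 and is a primitive root.
The smallest primitive root mod 59 is g = 2.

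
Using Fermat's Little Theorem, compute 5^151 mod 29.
By Fermat: 5^{28} ≡ 1 (mod 29). 151 = 5×28 + 11. So 5^{151} ≡ 5^{11} ≡ 13 (mod 29)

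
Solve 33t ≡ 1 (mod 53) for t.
45

Using Extended Euclidean Algorithm:
gcd(33, 53) = 1
Bezout coefficients: 33 × -8 + 53 × 5 = 1
So 33 × -8 ≡ 1 (mod 53)
The inverse is -8 mod 53 = 45
Verification: 33 × 45 = 1485 = 28 × 53 + 1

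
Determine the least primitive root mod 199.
p - 1 = 198 has prime divisors 2, 3, 11. h is a primitive root mod 199 iff h^(198/q) ≢ 1 (mod 199) for each such q.
h = 2: 2^99 ≡ 1, 2^66 ≡ 106, 2^18 ≡ 61 (mod 199); 2^99 ≡ 1, so not a primitive root.
h = 3: 3^99 ≡ 198, 3^66 ≡ 106, 3^18 ≡ 125 (mod 199); none is 1, so 3 has order 198 and is a primitive root.
The smallest primitive root mod 199 is g = 3.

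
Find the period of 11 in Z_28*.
Powers of 11 mod 28: 11^1≡11, 11^2≡9, 11^3≡15, 11^4≡25, 11^5≡23, 11^6≡1. Order = 6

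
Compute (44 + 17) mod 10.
1

(44 + 17) = 61
61 mod 10 = 1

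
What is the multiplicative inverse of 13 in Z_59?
13^(-1) ≡ 50 (mod 59). Verification: 13 × 50 = 650 ≡ 1 (mod 59)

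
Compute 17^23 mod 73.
Using repeated squaring. 23 = 16 + 4 + 2 + 1 (binary 10111). Repeated squaring mod 73: 17^1 ≡ 17; 17^2 ≡ 17² = 289 ≡ 70; 17^4 ≡ 70² = 4900 ≡ 9; 17^8 ≡ 9² = 81 ≡ 8; 17^16 ≡ 8² = 64 ≡ 64. Multiply: 17^23 = 17^16 × 17^4 × 17^2 × 17^1 ≡ 64 × 9 × 70 × 17 (mod 73): 64 × 9 = 576 ≡ 65; 65 × 70 = 4550 ≡ 24; 24 × 17 = 408 ≡ 43. So 17^23 ≡ 43 (mod 73).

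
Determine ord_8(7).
Powers of 7 mod 8: 7^1≡7, 7^2≡1. Order = 2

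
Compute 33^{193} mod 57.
21

Using successive squaring:
Binary expansion of 193: 11000001
Powers of 33 mod 57 (each is the square of the previous):
  33^1 ≡ 33 (mod 57)
  33^2 ≡ 33² = 1089 ≡ 6 (mod 57)
  33^4 ≡ 6² = 36 ≡ 36 (mod 57)
  33^8 ≡ 36² = 1296 ≡ 42 (mod 57)
  33^16 ≡ 42² = 1764 ≡ 54 (mod 57)
  33^32 ≡ 54² = 2916 ≡ 9 (mod 57)
  33^64 ≡ 9² = 81 ≡ 24 (mod 57)
  33^128 ≡ 24² = 576 ≡ 6 (mod 57)
193 = 128 + 64 + 1, so 33^193 = 33^128 × 33^64 × 33^1 ≡ 6 × 24 × 33 (mod 57)
Multiplying step by step:
  6 × 24 = 144 ≡ 30 (mod 57)
  30 × 33 = 990 ≡ 21 (mod 57)
Result: 33^193 ≡ 21 (mod 57)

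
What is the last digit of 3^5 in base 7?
5 = 4 + 1 (binary 101). Repeated squaring mod 7: 3^1 ≡ 3; 3^2 ≡ 3² = 9 ≡ 2; 3^4 ≡ 2² = 4 ≡ 4. Multiply: 3^5 = 3^4 × 3^1 ≡ 4 × 3 (mod 7): 4 × 3 = 12 ≡ 5. So 3^5 ≡ 5 (mod 7).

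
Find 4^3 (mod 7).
3 = 2 + 1 (binary 11). Repeated squaring mod 7: 4^1 ≡ 4; 4^2 ≡ 4² = 16 ≡ 2. Multiply: 4^3 = 4^2 × 4^1 ≡ 2 × 4 (mod 7): 2 × 4 = 8 ≡ 1. So 4^3 ≡ 1 (mod 7).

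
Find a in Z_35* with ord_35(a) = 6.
4 has order 6 mod 35 since 4^{6} ≡ 1 (mod 35) and no smaller power works.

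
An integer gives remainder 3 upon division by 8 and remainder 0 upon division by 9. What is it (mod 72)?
M = 8 × 9 = 72. M₁ = 9, y₁ ≡ 1 (mod 8). M₂ = 8, y₂ ≡ 8 (mod 9). y = 3×9×1 + 0×8×8 ≡ 27 (mod 72). The smallest positive such number is 27.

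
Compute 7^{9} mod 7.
0

Using successive squaring:
Binary expansion of 9: 1001
Powers of 7 mod 7 (each is the square of the previous):
  7^1 ≡ 0 (mod 7)
  7^2 ≡ 0² = 0 ≡ 0 (mod 7)
  7^4 ≡ 0² = 0 ≡ 0 (mod 7)
  7^8 ≡ 0² = 0 ≡ 0 (mod 7)
9 = 8 + 1, so 7^9 = 7^8 × 7^1 ≡ 0 × 0 (mod 7)
Multiplying step by step:
  0 × 0 = 0 ≡ 0 (mod 7)
Result: 7^9 ≡ 0 (mod 7)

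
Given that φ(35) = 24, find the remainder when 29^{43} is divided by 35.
By Euler: 29^{24} ≡ 1 (mod 35) since gcd(29, 35) = 1. 43 = 1×24 + 19. So 29^{43} ≡ 29^{19} ≡ 29 (mod 35)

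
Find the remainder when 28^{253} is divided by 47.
By Fermat: 28^{46} ≡ 1 (mod 47). 253 = 5×46 + 23. So 28^{253} ≡ 28^{23} ≡ 1 (mod 47)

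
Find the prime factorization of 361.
19^2

Divide by primes starting from smallest:
361 ÷ 19 = 19
19 ÷ 19 = 1

361 = 19^2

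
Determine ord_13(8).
Powers of 8 mod 13: 8^1≡8, 8^2≡12, 8^3≡5, 8^4≡1. Order = 4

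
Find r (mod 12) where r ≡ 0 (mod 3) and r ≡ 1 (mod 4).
M = 3 × 4 = 12. M₁ = 4, y₁ ≡ 1 (mod 3). M₂ = 3, y₂ ≡ 3 (mod 4). r = 0×4×1 + 1×3×3 ≡ 9 (mod 12)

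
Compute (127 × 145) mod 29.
0

(127 × 145) = 18415
18415 mod 29 = 0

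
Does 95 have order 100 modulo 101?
p - 1 = 100 has prime divisors 2, 5. Check 95^(100/q) mod 101 for each: 95^(100/2) = 95^50 ≡ 1, 95^(100/5) = 95^20 ≡ 1 (mod 101). Since 95^50 ≡ 1 (mod 101), the order of 95 divides 50 (in fact the order is 5) ≠ 100, so it is not a primitive root.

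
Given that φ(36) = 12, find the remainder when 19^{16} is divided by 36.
By Euler: 19^{12} ≡ 1 (mod 36) since gcd(19, 36) = 1. 16 = 1×12 + 4. So 19^{16} ≡ 19^{4} ≡ 1 (mod 36)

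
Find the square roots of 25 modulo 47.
The square roots of 25 mod 47 are 42 and 5. Verify: 42² = 1764 ≡ 25 (mod 47)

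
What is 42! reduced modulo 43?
By Wilson's theorem, (42)! ≡ -1 ≡ 42 (mod 43)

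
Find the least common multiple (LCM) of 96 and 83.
7968

First find GCD(96, 83) using the Euclidean algorithm:
96 = 1 × 83 + 13
83 = 6 × 13 + 5
13 = 2 × 5 + 3
5 = 1 × 3 + 2
3 = 1 × 2 + 1
2 = 2 × 1 + 0
GCD(96, 83) = 1

LCM formula: LCM(a, b) = (a × b) / GCD(a, b)
LCM(96, 83) = (96 × 83) / 1
LCM(96, 83) = 7968 / 1
LCM(96, 83) = 7968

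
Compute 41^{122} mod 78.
43

Using successive squaring:
Binary expansion of 122: 1111010
Powers of 41 mod 78 (each is the square of the previous):
  41^1 ≡ 41 (mod 78)
  41^2 ≡ 41² = 1681 ≡ 43 (mod 78)
  41^4 ≡ 43² = 1849 ≡ 55 (mod 78)
  41^8 ≡ 55² = 3025 ≡ 61 (mod 78)
  41^16 ≡ 61² = 3721 ≡ 55 (mod 78)
  41^32 ≡ 55² = 3025 ≡ 61 (mod 78)
  41^64 ≡ 61² = 3721 ≡ 55 (mod 78)
122 = 64 + 32 + 16 + 8 + 2, so 41^122 = 41^64 × 41^32 × 41^16 × 41^8 × 41^2 ≡ 55 × 61 × 55 × 61 × 43 (mod 78)
Multiplying step by step:
  55 × 61 = 3355 ≡ 1 (mod 78)
  1 × 55 = 55 ≡ 55 (mod 78)
  55 × 61 = 3355 ≡ 1 (mod 78)
  1 × 43 = 43 ≡ 43 (mod 78)
Result: 41^122 ≡ 43 (mod 78)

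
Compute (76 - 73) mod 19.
3

(76 - 73) = 3
3 mod 19 = 3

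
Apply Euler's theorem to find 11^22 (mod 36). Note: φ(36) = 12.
By Euler: 11^{12} ≡ 1 (mod 36) since gcd(11, 36) = 1. 22 = 1×12 + 10. So 11^{22} ≡ 11^{10} ≡ 25 (mod 36)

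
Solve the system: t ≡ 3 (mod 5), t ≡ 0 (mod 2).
M = 5 × 2 = 10. M₁ = 2, y₁ ≡ 3 (mod 5). M₂ = 5, y₂ ≡ 1 (mod 2). t = 3×2×3 + 0×5×1 ≡ 8 (mod 10)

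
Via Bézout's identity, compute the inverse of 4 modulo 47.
Extended GCD: 4(12) + 47(-1) = 1. So 4^(-1) ≡ 12 ≡ 12 (mod 47). Verify: 4 × 12 = 48 ≡ 1 (mod 47)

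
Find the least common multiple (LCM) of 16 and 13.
208

First find GCD(16, 13) using the Euclidean algorithm:
16 = 1 × 13 + 3
13 = 4 × 3 + 1
3 = 3 × 1 + 0
GCD(16, 13) = 1

LCM formula: LCM(a, b) = (a × b) / GCD(a, b)
LCM(16, 13) = (16 × 13) / 1
LCM(16, 13) = 208 / 1
LCM(16, 13) = 208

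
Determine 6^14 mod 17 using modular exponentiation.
Using repeated squaring. 14 = 8 + 4 + 2 (binary 1110). Repeated squaring mod 17: 6^1 ≡ 6; 6^2 ≡ 6² = 36 ≡ 2; 6^4 ≡ 2² = 4 ≡ 4; 6^8 ≡ 4² = 16 ≡ 16. Multiply: 6^14 = 6^8 × 6^4 × 6^2 ≡ 16 × 4 × 2 (mod 17): 16 × 4 = 64 ≡ 13; 13 × 2 = 26 ≡ 9. So 6^14 ≡ 9 (mod 17).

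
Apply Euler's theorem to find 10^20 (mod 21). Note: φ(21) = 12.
By Euler: 10^{12} ≡ 1 (mod 21) since gcd(10, 21) = 1. 20 = 1×12 + 8. So 10^{20} ≡ 10^{8} ≡ 16 (mod 21)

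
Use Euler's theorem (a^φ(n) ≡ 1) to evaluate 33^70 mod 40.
By Euler: 33^{16} ≡ 1 (mod 40) since gcd(33, 40) = 1. 70 = 4×16 + 6. So 33^{70} ≡ 33^{6} ≡ 9 (mod 40)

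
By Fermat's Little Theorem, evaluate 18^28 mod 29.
By Fermat's Little Theorem, 18^{28} ≡ 1 (mod 29) since 29 is prime and gcd(18, 29) = 1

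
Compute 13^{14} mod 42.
1

Using successive squaring:
Binary expansion of 14: 1110
Powers of 13 mod 42 (each is the square of the previous):
  13^1 ≡ 13 (mod 42)
  13^2 ≡ 13² = 169 ≡ 1 (mod 42)
  13^4 ≡ 1² = 1 ≡ 1 (mod 42)
  13^8 ≡ 1² = 1 ≡ 1 (mod 42)
14 = 8 + 4 + 2, so 13^14 = 13^8 × 13^4 × 13^2 ≡ 1 × 1 × 1 (mod 42)
Multiplying step by step:
  1 × 1 = 1 ≡ 1 (mod 42)
  1 × 1 = 1 ≡ 1 (mod 42)
Result: 13^14 ≡ 1 (mod 42)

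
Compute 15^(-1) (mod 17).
15^(-1) ≡ 8 (mod 17). Verification: 15 × 8 = 120 ≡ 1 (mod 17)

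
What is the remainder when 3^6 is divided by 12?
6 = 4 + 2 (binary 110). Repeated squaring mod 12: 3^1 ≡ 3; 3^2 ≡ 3² = 9 ≡ 9; 3^4 ≡ 9² = 81 ≡ 9. Multiply: 3^6 = 3^4 × 3^2 ≡ 9 × 9 (mod 12): 9 × 9 = 81 ≡ 9. So 3^6 ≡ 9 (mod 12).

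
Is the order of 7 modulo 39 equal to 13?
No, the actual order is 12, not 13.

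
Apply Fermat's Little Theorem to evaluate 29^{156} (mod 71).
12

By Fermat's Little Theorem, a^(p-1) ≡ 1 (mod p) for prime p and gcd(a, p) = 1
Here p = 71, so 29^70 ≡ 1 (mod 71)
We can reduce the exponent: 156 mod 70 = 16
So 29^156 ≡ 29^16 (mod 71)
Computing: 29^16 mod 71 = 12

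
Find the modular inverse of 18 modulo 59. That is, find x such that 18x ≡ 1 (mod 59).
23

Using Extended Euclidean Algorithm:
gcd(18, 59) = 1
Bezout coefficients: 18 × 23 + 59 × -7 = 1
So 18 × 23 ≡ 1 (mod 59)
The inverse is 23 mod 59 = 23
Verification: 18 × 23 = 414 = 7 × 59 + 1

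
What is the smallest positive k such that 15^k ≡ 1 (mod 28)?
Powers of 15 mod 28: 15^1≡15, 15^2≡1. Order = 2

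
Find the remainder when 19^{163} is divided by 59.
By Fermat: 19^{58} ≡ 1 (mod 59). 163 = 2×58 + 47. So 19^{163} ≡ 19^{47} ≡ 26 (mod 59)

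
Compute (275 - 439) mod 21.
4

(275 - 439) = -164
-164 mod 21 = 4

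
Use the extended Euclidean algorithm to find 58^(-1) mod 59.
Extended GCD: 58(-1) + 59(1) = 1. So 58^(-1) ≡ 58 ≡ 58 (mod 59). Verify: 58 × 58 = 3364 ≡ 1 (mod 59)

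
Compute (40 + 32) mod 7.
2

(40 + 32) = 72
72 mod 7 = 2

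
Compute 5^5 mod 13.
5 = 4 + 1 (binary 101). Repeated squaring mod 13: 5^1 ≡ 5; 5^2 ≡ 5² = 25 ≡ 12; 5^4 ≡ 12² = 144 ≡ 1. Multiply: 5^5 = 5^4 × 5^1 ≡ 1 × 5 (mod 13): 1 × 5 = 5 ≡ 5. So 5^5 ≡ 5 (mod 13).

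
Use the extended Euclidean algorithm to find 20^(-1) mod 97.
Extended GCD: 20(34) + 97(-7) = 1. So 20^(-1) ≡ 34 ≡ 34 (mod 97). Verify: 20 × 34 = 680 ≡ 1 (mod 97)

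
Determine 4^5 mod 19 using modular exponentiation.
5 = 4 + 1 (binary 101). Repeated squaring mod 19: 4^1 ≡ 4; 4^2 ≡ 4² = 16 ≡ 16; 4^4 ≡ 16² = 256 ≡ 9. Multiply: 4^5 = 4^4 × 4^1 ≡ 9 × 4 (mod 19): 9 × 4 = 36 ≡ 17. So 4^5 ≡ 17 (mod 19).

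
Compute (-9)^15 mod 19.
Using repeated squaring. (-9) ≡ 10 (mod 19). 15 = 8 + 4 + 2 + 1 (binary 1111). Repeated squaring mod 19: 10^1 ≡ 10; 10^2 ≡ 10² = 100 ≡ 5; 10^4 ≡ 5² = 25 ≡ 6; 10^8 ≡ 6² = 36 ≡ 17. Multiply: (-9)^15 ≡ 10^8 × 10^4 × 10^2 × 10^1 ≡ 17 × 6 × 5 × 10 (mod 19): 17 × 6 = 102 ≡ 7; 7 × 5 = 35 ≡ 16; 16 × 10 = 160 ≡ 8. So (-9)^15 ≡ 8 (mod 19).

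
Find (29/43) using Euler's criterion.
(29/43) = 29^{21} mod 43 = -1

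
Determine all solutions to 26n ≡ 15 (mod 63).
3

Since gcd(26, 63) = 1 divides 15, a solution exists.
Multiply both sides by the inverse of 26 mod 63:
  26^(-1) mod 63 = 17
  x ≡ 17 × 15 ≡ 255 ≡ 3 (mod 63)
Verification: 26 × 3 = 78 = 1 × 63 + 15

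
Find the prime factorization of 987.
3 × 7 × 47

Divide by primes starting from smallest:
987 ÷ 3 = 329
329 ÷ 7 = 47
47 ÷ 47 = 1

987 = 3 × 7 × 47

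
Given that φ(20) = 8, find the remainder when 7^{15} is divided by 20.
By Euler: 7^{8} ≡ 1 (mod 20) since gcd(7, 20) = 1. 15 = 1×8 + 7. So 7^{15} ≡ 7^{7} ≡ 3 (mod 20)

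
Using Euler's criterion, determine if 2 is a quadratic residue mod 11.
By Euler's criterion: 2^{5} ≡ 10 (mod 11). Since this equals -1 (≡ 10), 2 is not a QR.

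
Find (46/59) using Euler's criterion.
(46/59) = 46^{29} mod 59 = 1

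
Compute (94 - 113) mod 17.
15

(94 - 113) = -19
-19 mod 17 = 15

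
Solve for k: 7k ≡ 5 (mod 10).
5

Since gcd(7, 10) = 1 divides 5, a solution exists.
Multiply both sides by the inverse of 7 mod 10:
  7^(-1) mod 10 = 3
  x ≡ 3 × 5 ≡ 15 ≡ 5 (mod 10)
Verification: 7 × 5 = 35 = 3 × 10 + 5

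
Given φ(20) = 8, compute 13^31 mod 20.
By Euler: 13^{8} ≡ 1 (mod 20) since gcd(13, 20) = 1. 31 = 3×8 + 7. So 13^{31} ≡ 13^{7} ≡ 17 (mod 20)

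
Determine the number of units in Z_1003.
928

Prime factorization: 1003 = 17 × 59
Using the formula φ(n) = n × Π(1 - 1/p) for each prime factor p:
φ(1003) = 1003 × (1 - 1/17) × (1 - 1/59)
φ(1003) = 928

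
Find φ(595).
384

Prime factorization: 595 = 5 × 7 × 17
Using the formula φ(n) = n × Π(1 - 1/p) for each prime factor p:
φ(595) = 595 × (1 - 1/5) × (1 - 1/7) × (1 - 1/17)
φ(595) = 384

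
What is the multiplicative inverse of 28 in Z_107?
28^(-1) ≡ 65 (mod 107). Verification: 28 × 65 = 1820 ≡ 1 (mod 107)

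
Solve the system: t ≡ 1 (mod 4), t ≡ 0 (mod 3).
M = 4 × 3 = 12. M₁ = 3, y₁ ≡ 3 (mod 4). M₂ = 4, y₂ ≡ 1 (mod 3). t = 1×3×3 + 0×4×1 ≡ 9 (mod 12)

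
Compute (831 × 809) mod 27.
6

(831 × 809) = 672279
672279 mod 27 = 6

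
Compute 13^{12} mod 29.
23

Using successive squaring:
Binary expansion of 12: 1100
Powers of 13 mod 29 (each is the square of the previous):
  13^1 ≡ 13 (mod 29)
  13^2 ≡ 13² = 169 ≡ 24 (mod 29)
  13^4 ≡ 24² = 576 ≡ 25 (mod 29)
  13^8 ≡ 25² = 625 ≡ 16 (mod 29)
12 = 8 + 4, so 13^12 = 13^8 × 13^4 ≡ 16 × 25 (mod 29)
Multiplying step by step:
  16 × 25 = 400 ≡ 23 (mod 29)
Result: 13^12 ≡ 23 (mod 29)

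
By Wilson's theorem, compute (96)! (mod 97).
By Wilson's theorem, (96)! ≡ -1 ≡ 96 (mod 97)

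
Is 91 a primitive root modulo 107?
Yes

To verify, check if 91^(106/q) ≢ 1 (mod 107) for each prime divisor q of 106
Divisors of 106 = 106: [1, 2, 53, 106]
  91^(106/2) = 91^53 ≡ 106 (mod 107)
  91^(106/53) = 91^2 ≡ 42 (mod 107)
Conclusion: 91 is a primitive root modulo 107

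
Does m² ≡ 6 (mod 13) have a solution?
By Euler's criterion: 6^{6} ≡ 12 (mod 13). Since this equals -1 (≡ 12), 6 is not a QR.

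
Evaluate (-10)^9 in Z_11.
(-10) ≡ 1 (mod 11). 9 = 8 + 1 (binary 1001). Repeated squaring mod 11: 1^1 ≡ 1; 1^2 ≡ 1² = 1 ≡ 1; 1^4 ≡ 1² = 1 ≡ 1; 1^8 ≡ 1² = 1 ≡ 1. Multiply: (-10)^9 ≡ 1^8 × 1^1 ≡ 1 × 1 (mod 11): 1 × 1 = 1 ≡ 1. So (-10)^9 ≡ 1 (mod 11).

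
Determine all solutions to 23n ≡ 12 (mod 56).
20

Since gcd(23, 56) = 1 divides 12, a solution exists.
Multiply both sides by the inverse of 23 mod 56:
  23^(-1) mod 56 = 39
  x ≡ 39 × 12 ≡ 468 ≡ 20 (mod 56)
Verification: 23 × 20 = 460 = 8 × 56 + 12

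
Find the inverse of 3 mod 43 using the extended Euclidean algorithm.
Extended GCD: 3(-14) + 43(1) = 1. So 3^(-1) ≡ 29 ≡ 29 (mod 43). Verify: 3 × 29 = 87 ≡ 1 (mod 43)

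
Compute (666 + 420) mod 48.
30

(666 + 420) = 1086
1086 mod 48 = 30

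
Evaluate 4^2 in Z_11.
2 = 2 (binary 10). Repeated squaring mod 11: 4^1 ≡ 4; 4^2 ≡ 4² = 16 ≡ 5. So 4^2 ≡ 5 (mod 11).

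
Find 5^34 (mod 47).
Using repeated squaring. 34 = 32 + 2 (binary 100010). Repeated squaring mod 47: 5^1 ≡ 5; 5^2 ≡ 5² = 25 ≡ 25; 5^4 ≡ 25² = 625 ≡ 14; 5^8 ≡ 14² = 196 ≡ 8; 5^16 ≡ 8² = 64 ≡ 17; 5^32 ≡ 17² = 289 ≡ 7. Multiply: 5^34 = 5^32 × 5^2 ≡ 7 × 25 (mod 47): 7 × 25 = 175 ≡ 34. So 5^34 ≡ 34 (mod 47).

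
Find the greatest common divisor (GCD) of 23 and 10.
1

Using the Euclidean algorithm:
23 = 2 × 10 + 3
10 = 3 × 3 + 1
3 = 3 × 1 + 0

GCD(23, 10) = 1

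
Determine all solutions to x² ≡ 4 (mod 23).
The square roots of 4 mod 23 are 2 and 21. Verify: 2² = 4 ≡ 4 (mod 23)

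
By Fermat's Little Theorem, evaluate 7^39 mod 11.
By Fermat: 7^{10} ≡ 1 (mod 11). 39 = 3×10 + 9. So 7^{39} ≡ 7^{9} ≡ 8 (mod 11)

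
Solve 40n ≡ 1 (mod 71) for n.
16

Using Extended Euclidean Algorithm:
gcd(40, 71) = 1
Bezout coefficients: 40 × 16 + 71 × -9 = 1
So 40 × 16 ≡ 1 (mod 71)
The inverse is 16 mod 71 = 16
Verification: 40 × 16 = 640 = 9 × 71 + 1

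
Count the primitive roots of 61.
16

The number of primitive roots modulo p is φ(p-1) = φ(60)
φ(60) = 16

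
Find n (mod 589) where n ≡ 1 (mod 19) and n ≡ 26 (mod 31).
M = 19 × 31 = 589. M₁ = 31, y₁ ≡ 8 (mod 19). M₂ = 19, y₂ ≡ 18 (mod 31). n = 1×31×8 + 26×19×18 ≡ 305 (mod 589)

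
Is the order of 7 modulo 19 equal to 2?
No, the actual order is 3, not 2.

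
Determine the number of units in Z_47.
46

Prime factorization: 47 = 47
Using the formula φ(n) = n × Π(1 - 1/p) for each prime factor p:
φ(47) = 47 × (1 - 1/47)
φ(47) = 46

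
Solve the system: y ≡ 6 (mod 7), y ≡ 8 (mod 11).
M = 7 × 11 = 77. M₁ = 11, y₁ ≡ 2 (mod 7). M₂ = 7, y₂ ≡ 8 (mod 11). y = 6×11×2 + 8×7×8 ≡ 41 (mod 77)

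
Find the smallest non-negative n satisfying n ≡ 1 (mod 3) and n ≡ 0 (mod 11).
M = 3 × 11 = 33. M₁ = 11, y₁ ≡ 2 (mod 3). M₂ = 3, y₂ ≡ 4 (mod 11). n = 1×11×2 + 0×3×4 ≡ 22 (mod 33)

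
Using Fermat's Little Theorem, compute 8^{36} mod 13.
1

By Fermat's Little Theorem, a^(p-1) ≡ 1 (mod p) for prime p and gcd(a, p) = 1
Here p = 13, so 8^12 ≡ 1 (mod 13)
We can reduce the exponent: 36 mod 12 = 0
So 8^36 ≡ 8^0 (mod 13)
Computing: 8^0 mod 13 = 1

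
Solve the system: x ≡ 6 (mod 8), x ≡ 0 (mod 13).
M = 8 × 13 = 104. M₁ = 13, y₁ ≡ 5 (mod 8). M₂ = 8, y₂ ≡ 5 (mod 13). x = 6×13×5 + 0×8×5 ≡ 78 (mod 104)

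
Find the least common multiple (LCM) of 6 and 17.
102

First find GCD(6, 17) using the Euclidean algorithm:
6 = 0 × 17 + 6
17 = 2 × 6 + 5
6 = 1 × 5 + 1
5 = 5 × 1 + 0
GCD(6, 17) = 1

LCM formula: LCM(a, b) = (a × b) / GCD(a, b)
LCM(6, 17) = (6 × 17) / 1
LCM(6, 17) = 102 / 1
LCM(6, 17) = 102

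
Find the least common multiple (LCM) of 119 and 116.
13804

First find GCD(119, 116) using the Euclidean algorithm:
119 = 1 × 116 + 3
116 = 38 × 3 + 2
3 = 1 × 2 + 1
2 = 2 × 1 + 0
GCD(119, 116) = 1

LCM formula: LCM(a, b) = (a × b) / GCD(a, b)
LCM(119, 116) = (119 × 116) / 1
LCM(119, 116) = 13804 / 1
LCM(119, 116) = 13804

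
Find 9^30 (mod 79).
Using repeated squaring. 30 = 16 + 8 + 4 + 2 (binary 11110). Repeated squaring mod 79: 9^1 ≡ 9; 9^2 ≡ 9² = 81 ≡ 2; 9^4 ≡ 2² = 4 ≡ 4; 9^8 ≡ 4² = 16 ≡ 16; 9^16 ≡ 16² = 256 ≡ 19. Multiply: 9^30 = 9^16 × 9^8 × 9^4 × 9^2 ≡ 19 × 16 × 4 × 2 (mod 79): 19 × 16 = 304 ≡ 67; 67 × 4 = 268 ≡ 31; 31 × 2 = 62 ≡ 62. So 9^30 ≡ 62 (mod 79).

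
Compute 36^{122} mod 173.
84

Using successive squaring:
Binary expansion of 122: 1111010
Powers of 36 mod 173 (each is the square of the previous):
  36^1 ≡ 36 (mod 173)
  36^2 ≡ 36² = 1296 ≡ 85 (mod 173)
  36^4 ≡ 85² = 7225 ≡ 132 (mod 173)
  36^8 ≡ 132² = 17424 ≡ 124 (mod 173)
  36^16 ≡ 124² = 15376 ≡ 152 (mod 173)
  36^32 ≡ 152² = 23104 ≡ 95 (mod 173)
  36^64 ≡ 95² = 9025 ≡ 29 (mod 173)
122 = 64 + 32 + 16 + 8 + 2, so 36^122 = 36^64 × 36^32 × 36^16 × 36^8 × 36^2 ≡ 29 × 95 × 152 × 124 × 85 (mod 173)
Multiplying step by step:
  29 × 95 = 2755 ≡ 160 (mod 173)
  160 × 152 = 24320 ≡ 100 (mod 173)
  100 × 124 = 12400 ≡ 117 (mod 173)
  117 × 85 = 9945 ≡ 84 (mod 173)
Result: 36^122 ≡ 84 (mod 173)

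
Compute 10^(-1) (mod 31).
10^(-1) ≡ 28 (mod 31). Verification: 10 × 28 = 280 ≡ 1 (mod 31)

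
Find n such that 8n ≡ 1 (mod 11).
8^(-1) ≡ 7 (mod 11). Verification: 8 × 7 = 56 ≡ 1 (mod 11)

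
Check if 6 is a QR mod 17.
By Euler's criterion: 6^{8} ≡ 16 (mod 17). Since this equals -1 (≡ 16), 6 is not a QR.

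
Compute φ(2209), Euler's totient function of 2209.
2162

Prime factorization: 2209 = 47^2
Using the formula φ(n) = n × Π(1 - 1/p) for each prime factor p:
φ(2209) = 2209 × (1 - 1/47)
φ(2209) = 2162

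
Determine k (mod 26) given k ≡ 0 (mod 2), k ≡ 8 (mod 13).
8

Using the Chinese Remainder Theorem:
M = product of moduli = 26
For equation 1: M_1 = 13, 13 ≡ 1 (mod 2), inverse of 13 mod 2 is 1 (check: 1 × 1 = 1 ≡ 1 (mod 2))
For equation 2: M_2 = 2, 2 ≡ 2 (mod 13), inverse of 2 mod 13 is 7 (check: 2 × 7 = 14 ≡ 1 (mod 13))
Combine: k ≡ Σ r_i×M_i×(M_i⁻¹ mod m_i) = 0×13×1 + 8×2×7 = 0 + 112 = 112
112 mod 26 = 8
k ≡ 8 (mod 26)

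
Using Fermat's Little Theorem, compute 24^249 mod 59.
By Fermat: 24^{58} ≡ 1 (mod 59). 249 = 4×58 + 17. So 24^{249} ≡ 24^{17} ≡ 55 (mod 59)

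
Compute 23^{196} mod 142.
1

Using successive squaring:
Binary expansion of 196: 11000100
Powers of 23 mod 142 (each is the square of the previous):
  23^1 ≡ 23 (mod 142)
  23^2 ≡ 23² = 529 ≡ 103 (mod 142)
  23^4 ≡ 103² = 10609 ≡ 101 (mod 142)
  23^8 ≡ 101² = 10201 ≡ 119 (mod 142)
  23^16 ≡ 119² = 14161 ≡ 103 (mod 142)
  23^32 ≡ 103² = 10609 ≡ 101 (mod 142)
  23^64 ≡ 101² = 10201 ≡ 119 (mod 142)
  23^128 ≡ 119² = 14161 ≡ 103 (mod 142)
196 = 128 + 64 + 4, so 23^196 = 23^128 × 23^64 × 23^4 ≡ 103 × 119 × 101 (mod 142)
Multiplying step by step:
  103 × 119 = 12257 ≡ 45 (mod 142)
  45 × 101 = 4545 ≡ 1 (mod 142)
Result: 23^196 ≡ 1 (mod 142)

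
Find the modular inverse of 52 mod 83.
52^(-1) ≡ 8 (mod 83). Verification: 52 × 8 = 416 ≡ 1 (mod 83)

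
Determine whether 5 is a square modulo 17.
By Euler's criterion: 5^{8} ≡ 16 (mod 17). Since this equals -1 (≡ 16), 5 is not a QR.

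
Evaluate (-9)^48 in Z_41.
Using Fermat: (-9)^{40} ≡ 1 (mod 41). 48 ≡ 8 (mod 40). So (-9)^{48} ≡ (-9)^{8} ≡ 1 (mod 41)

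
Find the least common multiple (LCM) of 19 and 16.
304

First find GCD(19, 16) using the Euclidean algorithm:
19 = 1 × 16 + 3
16 = 5 × 3 + 1
3 = 3 × 1 + 0
GCD(19, 16) = 1

LCM formula: LCM(a, b) = (a × b) / GCD(a, b)
LCM(19, 16) = (19 × 16) / 1
LCM(19, 16) = 304 / 1
LCM(19, 16) = 304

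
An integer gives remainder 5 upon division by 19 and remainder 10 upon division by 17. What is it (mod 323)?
M = 19 × 17 = 323. M₁ = 17, y₁ ≡ 9 (mod 19). M₂ = 19, y₂ ≡ 9 (mod 17). z = 5×17×9 + 10×19×9 ≡ 214 (mod 323). The smallest positive such number is 214.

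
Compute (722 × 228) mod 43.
12

(722 × 228) = 164616
164616 mod 43 = 12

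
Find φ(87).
56

Prime factorization: 87 = 3 × 29
Using the formula φ(n) = n × Π(1 - 1/p) for each prime factor p:
φ(87) = 87 × (1 - 1/3) × (1 - 1/29)
φ(87) = 56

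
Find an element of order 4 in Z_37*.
6 has order 4 mod 37 since 6^{4} ≡ 1 (mod 37) and no smaller power works.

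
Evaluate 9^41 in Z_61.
Using repeated squaring. 41 = 32 + 8 + 1 (binary 101001). Repeated squaring mod 61: 9^1 ≡ 9; 9^2 ≡ 9² = 81 ≡ 20; 9^4 ≡ 20² = 400 ≡ 34; 9^8 ≡ 34² = 1156 ≡ 58; 9^16 ≡ 58² = 3364 ≡ 9; 9^32 ≡ 9² = 81 ≡ 20. Multiply: 9^41 = 9^32 × 9^8 × 9^1 ≡ 20 × 58 × 9 (mod 61): 20 × 58 = 1160 ≡ 1; 1 × 9 = 9 ≡ 9. So 9^41 ≡ 9 (mod 61).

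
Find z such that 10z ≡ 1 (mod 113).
10^(-1) ≡ 34 (mod 113). Verification: 10 × 34 = 340 ≡ 1 (mod 113)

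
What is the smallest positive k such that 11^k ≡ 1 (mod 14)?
Powers of 11 mod 14: 11^1≡11, 11^2≡9, 11^3≡1. Order = 3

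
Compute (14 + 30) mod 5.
4

(14 + 30) = 44
44 mod 5 = 4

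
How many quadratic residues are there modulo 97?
For prime 97, there are (p-1)/2 = (97-1)/2 = 48 quadratic residues (excluding 0).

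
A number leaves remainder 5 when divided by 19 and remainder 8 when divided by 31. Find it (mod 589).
M = 19 × 31 = 589. M₁ = 31, y₁ ≡ 8 (mod 19). M₂ = 19, y₂ ≡ 18 (mod 31). x = 5×31×8 + 8×19×18 ≡ 442 (mod 589)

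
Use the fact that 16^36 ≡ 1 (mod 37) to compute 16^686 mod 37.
By Fermat: 16^{36} ≡ 1 (mod 37). 686 ≡ 2 (mod 36). So 16^{686} ≡ 16^{2} ≡ 34 (mod 37)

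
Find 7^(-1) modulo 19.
11

Using Extended Euclidean Algorithm:
gcd(7, 19) = 1
Bezout coefficients: 7 × -8 + 19 × 3 = 1
So 7 × -8 ≡ 1 (mod 19)
The inverse is -8 mod 19 = 11
Verification: 7 × 11 = 77 = 4 × 19 + 1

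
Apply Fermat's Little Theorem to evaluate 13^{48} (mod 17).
1

By Fermat's Little Theorem, a^(p-1) ≡ 1 (mod p) for prime p and gcd(a, p) = 1
Here p = 17, so 13^16 ≡ 1 (mod 17)
We can reduce the exponent: 48 mod 16 = 0
So 13^48 ≡ 13^0 (mod 17)
Computing: 13^0 mod 17 = 1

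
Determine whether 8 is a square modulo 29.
By Euler's criterion: 8^{14} ≡ 28 (mod 29). Since this equals -1 (≡ 28), 8 is not a QR.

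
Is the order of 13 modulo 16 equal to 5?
No, the actual order is 4, not 5.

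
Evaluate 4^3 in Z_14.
3 = 2 + 1 (binary 11). Repeated squaring mod 14: 4^1 ≡ 4; 4^2 ≡ 4² = 16 ≡ 2. Multiply: 4^3 = 4^2 × 4^1 ≡ 2 × 4 (mod 14): 2 × 4 = 8 ≡ 8. So 4^3 ≡ 8 (mod 14).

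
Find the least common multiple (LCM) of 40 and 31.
1240

First find GCD(40, 31) using the Euclidean algorithm:
40 = 1 × 31 + 9
31 = 3 × 9 + 4
9 = 2 × 4 + 1
4 = 4 × 1 + 0
GCD(40, 31) = 1

LCM formula: LCM(a, b) = (a × b) / GCD(a, b)
LCM(40, 31) = (40 × 31) / 1
LCM(40, 31) = 1240 / 1
LCM(40, 31) = 1240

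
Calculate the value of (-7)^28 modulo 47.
Using repeated squaring. (-7) ≡ 40 (mod 47). 28 = 16 + 8 + 4 (binary 11100). Repeated squaring mod 47: 40^1 ≡ 40; 40^2 ≡ 40² = 1600 ≡ 2; 40^4 ≡ 2² = 4 ≡ 4; 40^8 ≡ 4² = 16 ≡ 16; 40^16 ≡ 16² = 256 ≡ 21. Multiply: (-7)^28 ≡ 40^16 × 40^8 × 40^4 ≡ 21 × 16 × 4 (mod 47): 21 × 16 = 336 ≡ 7; 7 × 4 = 28 ≡ 28. So (-7)^28 ≡ 28 (mod 47).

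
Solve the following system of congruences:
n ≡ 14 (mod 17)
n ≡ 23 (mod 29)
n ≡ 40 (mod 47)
2343

Using the Chinese Remainder Theorem:
M = product of moduli = 23171
For equation 1: M_1 = 1363, 1363 ≡ 3 (mod 17), inverse of 1363 mod 17 is 6 (check: 3 × 6 = 18 ≡ 1 (mod 17))
For equation 2: M_2 = 799, 799 ≡ 16 (mod 29), inverse of 799 mod 29 is 20 (check: 16 × 20 = 320 ≡ 1 (mod 29))
For equation 3: M_3 = 493, 493 ≡ 23 (mod 47), inverse of 493 mod 47 is 45 (check: 23 × 45 = 1035 ≡ 1 (mod 47))
Combine: n ≡ Σ r_i×M_i×(M_i⁻¹ mod m_i) = 14×1363×6 + 23×799×20 + 40×493×45 = 114492 + 367540 + 887400 = 1369432
1369432 mod 23171 = 2343
n ≡ 2343 (mod 23171)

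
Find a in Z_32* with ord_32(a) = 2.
15 has order 2 mod 32 since 15^{2} ≡ 1 (mod 32) and no smaller power works.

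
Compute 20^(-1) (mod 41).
20^(-1) ≡ 39 (mod 41). Verification: 20 × 39 = 780 ≡ 1 (mod 41)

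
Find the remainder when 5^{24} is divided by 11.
By Fermat: 5^{10} ≡ 1 (mod 11). 24 = 2×10 + 4. So 5^{24} ≡ 5^{4} ≡ 9 (mod 11)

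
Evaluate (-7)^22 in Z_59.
Using repeated squaring. (-7) ≡ 52 (mod 59). 22 = 16 + 4 + 2 (binary 10110). Repeated squaring mod 59: 52^1 ≡ 52; 52^2 ≡ 52² = 2704 ≡ 49; 52^4 ≡ 49² = 2401 ≡ 41; 52^8 ≡ 41² = 1681 ≡ 29; 52^16 ≡ 29² = 841 ≡ 15. Multiply: (-7)^22 ≡ 52^16 × 52^4 × 52^2 ≡ 15 × 41 × 49 (mod 59): 15 × 41 = 615 ≡ 25; 25 × 49 = 1225 ≡ 45. So (-7)^22 ≡ 45 (mod 59).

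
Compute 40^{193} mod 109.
95

Using successive squaring:
Binary expansion of 193: 11000001
Powers of 40 mod 109 (each is the square of the previous):
  40^1 ≡ 40 (mod 109)
  40^2 ≡ 40² = 1600 ≡ 74 (mod 109)
  40^4 ≡ 74² = 5476 ≡ 26 (mod 109)
  40^8 ≡ 26² = 676 ≡ 22 (mod 109)
  40^16 ≡ 22² = 484 ≡ 48 (mod 109)
  40^32 ≡ 48² = 2304 ≡ 15 (mod 109)
  40^64 ≡ 15² = 225 ≡ 7 (mod 109)
  40^128 ≡ 7² = 49 ≡ 49 (mod 109)
193 = 128 + 64 + 1, so 40^193 = 40^128 × 40^64 × 40^1 ≡ 49 × 7 × 40 (mod 109)
Multiplying step by step:
  49 × 7 = 343 ≡ 16 (mod 109)
  16 × 40 = 640 ≡ 95 (mod 109)
Result: 40^193 ≡ 95 (mod 109)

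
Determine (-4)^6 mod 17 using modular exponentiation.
(-4) ≡ 13 (mod 17). 6 = 4 + 2 (binary 110). Repeated squaring mod 17: 13^1 ≡ 13; 13^2 ≡ 13² = 169 ≡ 16; 13^4 ≡ 16² = 256 ≡ 1. Multiply: (-4)^6 ≡ 13^4 × 13^2 ≡ 1 × 16 (mod 17): 1 × 16 = 16 ≡ 16. So (-4)^6 ≡ 16 (mod 17).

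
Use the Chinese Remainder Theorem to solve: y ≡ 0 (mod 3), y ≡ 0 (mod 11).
M = 3 × 11 = 33. M₁ = 11, y₁ ≡ 2 (mod 3). M₂ = 3, y₂ ≡ 4 (mod 11). y = 0×11×2 + 0×3×4 ≡ 0 (mod 33)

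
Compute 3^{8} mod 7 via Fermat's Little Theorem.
2

By Fermat's Little Theorem, a^(p-1) ≡ 1 (mod p) for prime p and gcd(a, p) = 1
Here p = 7, so 3^6 ≡ 1 (mod 7)
We can reduce the exponent: 8 mod 6 = 2
So 3^8 ≡ 3^2 (mod 7)
Computing: 3^2 mod 7 = 2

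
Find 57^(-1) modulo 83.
67

Using Extended Euclidean Algorithm:
gcd(57, 83) = 1
Bezout coefficients: 57 × -16 + 83 × 11 = 1
So 57 × -16 ≡ 1 (mod 83)
The inverse is -16 mod 83 = 67
Verification: 57 × 67 = 3819 = 46 × 83 + 1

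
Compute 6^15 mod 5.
Using Fermat: 6^{4} ≡ 1 (mod 5). 15 ≡ 3 (mod 4). So 6^{15} ≡ 6^{3} ≡ 1 (mod 5)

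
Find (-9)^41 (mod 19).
Using Fermat: (-9)^{18} ≡ 1 (mod 19). 41 ≡ 5 (mod 18). So (-9)^{41} ≡ (-9)^{5} ≡ 3 (mod 19)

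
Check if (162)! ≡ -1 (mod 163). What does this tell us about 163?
(162)! mod 163 = 162. Since this equals -1 (mod 163), Wilson confirms 163 is prime.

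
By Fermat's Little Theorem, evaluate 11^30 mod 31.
By Fermat's Little Theorem, 11^{30} ≡ 1 (mod 31) since 31 is prime and gcd(11, 31) = 1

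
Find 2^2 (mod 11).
2 = 2 (binary 10). Repeated squaring mod 11: 2^1 ≡ 2; 2^2 ≡ 2² = 4 ≡ 4. So 2^2 ≡ 4 (mod 11).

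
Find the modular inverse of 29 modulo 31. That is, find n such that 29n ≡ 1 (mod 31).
15

Using Extended Euclidean Algorithm:
gcd(29, 31) = 1
Bezout coefficients: 29 × 15 + 31 × -14 = 1
So 29 × 15 ≡ 1 (mod 31)
The inverse is 15 mod 31 = 15
Verification: 29 × 15 = 435 = 14 × 31 + 1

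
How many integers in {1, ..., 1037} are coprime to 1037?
960

Prime factorization: 1037 = 17 × 61
Using the formula φ(n) = n × Π(1 - 1/p) for each prime factor p:
φ(1037) = 1037 × (1 - 1/17) × (1 - 1/61)
φ(1037) = 960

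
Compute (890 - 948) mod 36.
14

(890 - 948) = -58
-58 mod 36 = 14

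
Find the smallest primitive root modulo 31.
p - 1 = 30 has prime divisors 2, 3, 5. h is a primitive root mod 31 iff h^(30/q) ≢ 1 (mod 31) for each such q.
h = 2: 2^15 ≡ 1, 2^10 ≡ 1, 2^6 ≡ 2 (mod 31); 2^15 ≡ 1, so not a primitive root.
h = 3: 3^15 ≡ 30, 3^10 ≡ 25, 3^6 ≡ 16 (mod 31); none is 1, so 3 has order 30 and is a primitive root.
The smallest primitive root mod 31 is g = 3.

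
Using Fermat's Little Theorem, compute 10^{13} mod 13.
10

By Fermat's Little Theorem, a^(p-1) ≡ 1 (mod p) for prime p and gcd(a, p) = 1
Here p = 13, so 10^12 ≡ 1 (mod 13)
We can reduce the exponent: 13 mod 12 = 1
So 10^13 ≡ 10^1 (mod 13)
Computing: 10^1 mod 13 = 10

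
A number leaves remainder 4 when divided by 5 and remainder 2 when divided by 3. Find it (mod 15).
M = 5 × 3 = 15. M₁ = 3, y₁ ≡ 2 (mod 5). M₂ = 5, y₂ ≡ 2 (mod 3). z = 4×3×2 + 2×5×2 ≡ 14 (mod 15)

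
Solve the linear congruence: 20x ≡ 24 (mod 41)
34

Since gcd(20, 41) = 1 divides 24, a solution exists.
Multiply both sides by the inverse of 20 mod 41:
  20^(-1) mod 41 = 39
  x ≡ 39 × 24 ≡ 936 ≡ 34 (mod 41)
Verification: 20 × 34 = 680 = 16 × 41 + 24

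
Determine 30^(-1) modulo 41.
30^(-1) ≡ 26 (mod 41). Verification: 30 × 26 = 780 ≡ 1 (mod 41)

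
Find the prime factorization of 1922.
2 × 31^2

Divide by primes starting from smallest:
1922 ÷ 2 = 961
961 ÷ 31 = 31
31 ÷ 31 = 1

1922 = 2 × 31^2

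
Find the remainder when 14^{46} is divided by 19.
By Fermat: 14^{18} ≡ 1 (mod 19). 46 = 2×18 + 10. So 14^{46} ≡ 14^{10} ≡ 5 (mod 19)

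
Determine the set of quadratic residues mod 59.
QRs mod 59: {1, 3, 4, 5, 7, 9, 12, 15, 16, 17, 19, 20, 21, 22, 25, 26, 27, 28, 29, 35, 36, 41, 45, 46, 48, 49, 51, 53, 57}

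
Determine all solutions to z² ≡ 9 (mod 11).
The square roots of 9 mod 11 are 3 and 8. Verify: 3² = 9 ≡ 9 (mod 11)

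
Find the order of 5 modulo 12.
Powers of 5 mod 12: 5^1≡5, 5^2≡1. Order = 2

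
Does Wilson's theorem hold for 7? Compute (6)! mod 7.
(6)! mod 7 = 6. Since this equals -1 (mod 7), Wilson confirms 7 is prime.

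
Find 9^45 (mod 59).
Using repeated squaring. 45 = 32 + 8 + 4 + 1 (binary 101101). Repeated squaring mod 59: 9^1 ≡ 9; 9^2 ≡ 9² = 81 ≡ 22; 9^4 ≡ 22² = 484 ≡ 12; 9^8 ≡ 12² = 144 ≡ 26; 9^16 ≡ 26² = 676 ≡ 27; 9^32 ≡ 27² = 729 ≡ 21. Multiply: 9^45 = 9^32 × 9^8 × 9^4 × 9^1 ≡ 21 × 26 × 12 × 9 (mod 59): 21 × 26 = 546 ≡ 15; 15 × 12 = 180 ≡ 3; 3 × 9 = 27 ≡ 27. So 9^45 ≡ 27 (mod 59).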